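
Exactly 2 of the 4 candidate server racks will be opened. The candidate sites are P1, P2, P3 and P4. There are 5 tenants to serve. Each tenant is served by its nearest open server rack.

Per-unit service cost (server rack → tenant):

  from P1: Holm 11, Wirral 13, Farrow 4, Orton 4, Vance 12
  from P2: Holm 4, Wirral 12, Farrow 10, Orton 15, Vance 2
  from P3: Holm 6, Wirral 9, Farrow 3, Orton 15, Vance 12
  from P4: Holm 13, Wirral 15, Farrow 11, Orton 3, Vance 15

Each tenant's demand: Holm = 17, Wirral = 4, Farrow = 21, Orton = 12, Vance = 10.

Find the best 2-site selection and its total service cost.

With exactly 2 open, each tenant uses its cheapest among the chosen.
{P1, P2}: Holm→P2 4·17=68, Wirral→P2 12·4=48, Farrow→P1 4·21=84, Orton→P1 4·12=48, Vance→P2 2·10=20. Service cost 268.
{P3, P4}: service cost 357
{P2, P3}: service cost 367
Among all 6 size-2 choices, {P1, P2} is lowest.

Choose P1 and P2; total service cost 268.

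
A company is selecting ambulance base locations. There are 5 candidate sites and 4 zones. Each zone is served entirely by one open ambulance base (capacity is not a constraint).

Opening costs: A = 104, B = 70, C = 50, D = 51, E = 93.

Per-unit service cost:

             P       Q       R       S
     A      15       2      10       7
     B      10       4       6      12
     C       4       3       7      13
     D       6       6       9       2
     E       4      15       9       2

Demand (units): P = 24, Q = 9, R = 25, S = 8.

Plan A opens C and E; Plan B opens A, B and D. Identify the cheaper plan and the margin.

Plan A is cheaper by 96.

Plan A: {C, E}: P→C 4·24=96, Q→C 3·9=27, R→C 7·25=175, S→E 2·8=16. Service 314; fixed 143; total 457.
Plan B: {A, B, D}: P→D 6·24=144, Q→A 2·9=18, R→B 6·25=150, S→D 2·8=16. Service 328; fixed 225; total 553.
Difference: |457 − 553| = 96.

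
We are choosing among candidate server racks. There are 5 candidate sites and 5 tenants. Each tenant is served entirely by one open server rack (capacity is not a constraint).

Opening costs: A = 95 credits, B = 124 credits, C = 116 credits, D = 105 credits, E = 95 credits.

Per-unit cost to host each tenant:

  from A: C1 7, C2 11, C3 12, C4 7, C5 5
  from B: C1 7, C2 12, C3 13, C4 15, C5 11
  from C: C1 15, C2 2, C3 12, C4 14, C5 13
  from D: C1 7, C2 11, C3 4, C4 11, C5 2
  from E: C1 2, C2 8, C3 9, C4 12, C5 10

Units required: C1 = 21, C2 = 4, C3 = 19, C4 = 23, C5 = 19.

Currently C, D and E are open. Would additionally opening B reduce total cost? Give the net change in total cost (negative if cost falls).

Current service cost with {C, D, E}: 417.
Adding B: each tenant re-picks its cheapest; new service cost 417, saving 0.
Extra fixed cost: 124. Net change = 124 − 0 = 124.
(Totals: 733 → 857.)

No — net change +124 (cost rises by 124).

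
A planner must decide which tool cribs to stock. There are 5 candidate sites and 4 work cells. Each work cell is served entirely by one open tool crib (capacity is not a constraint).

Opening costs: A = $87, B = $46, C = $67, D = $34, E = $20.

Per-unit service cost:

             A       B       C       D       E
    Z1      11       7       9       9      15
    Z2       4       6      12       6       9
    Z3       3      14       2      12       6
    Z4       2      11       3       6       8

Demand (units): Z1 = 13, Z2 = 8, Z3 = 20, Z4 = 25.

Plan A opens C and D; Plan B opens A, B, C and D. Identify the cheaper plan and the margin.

Plan A is cheaper by 66.

Plan A: {C, D}: Z1→C 9·13=117, Z2→D 6·8=48, Z3→C 2·20=40, Z4→C 3·25=75. Service 280; fixed 101; total 381.
Plan B: {A, B, C, D}: Z1→B 7·13=91, Z2→A 4·8=32, Z3→C 2·20=40, Z4→A 2·25=50. Service 213; fixed 234; total 447.
Difference: |381 − 447| = 66.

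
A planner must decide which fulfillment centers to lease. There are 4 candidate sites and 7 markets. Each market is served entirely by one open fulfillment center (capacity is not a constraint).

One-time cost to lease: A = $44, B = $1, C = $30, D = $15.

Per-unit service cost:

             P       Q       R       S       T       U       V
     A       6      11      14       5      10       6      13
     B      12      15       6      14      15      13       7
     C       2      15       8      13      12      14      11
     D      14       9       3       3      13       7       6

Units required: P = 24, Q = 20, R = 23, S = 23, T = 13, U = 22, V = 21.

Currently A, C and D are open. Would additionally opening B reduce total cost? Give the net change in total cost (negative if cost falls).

Current service cost with {A, C, D}: 754.
Adding B: each market re-picks its cheapest; new service cost 754, saving 0.
Extra fixed cost: 1. Net change = 1 − 0 = 1.
(Totals: 843 → 844.)

No — net change +1 (cost rises by 1).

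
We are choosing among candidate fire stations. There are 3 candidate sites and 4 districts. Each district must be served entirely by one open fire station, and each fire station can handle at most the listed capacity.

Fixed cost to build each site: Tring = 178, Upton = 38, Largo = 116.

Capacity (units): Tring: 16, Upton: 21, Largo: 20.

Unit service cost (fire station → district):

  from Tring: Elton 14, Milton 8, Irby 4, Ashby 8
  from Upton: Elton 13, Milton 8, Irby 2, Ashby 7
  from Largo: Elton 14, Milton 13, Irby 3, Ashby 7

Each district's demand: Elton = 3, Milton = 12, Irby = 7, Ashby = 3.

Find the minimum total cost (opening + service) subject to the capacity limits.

Minimum total cost: 327

Open {Upton, Largo}: Elton→Largo 14·3=42, Milton→Upton 8·12=96, Irby→Upton 2·7=14, Ashby→Largo 7·3=21.
Loads: Upton carries 19/21, Largo carries 6/20. Service 173; fixed 154; total 327.
Next best feasible plan costs 331.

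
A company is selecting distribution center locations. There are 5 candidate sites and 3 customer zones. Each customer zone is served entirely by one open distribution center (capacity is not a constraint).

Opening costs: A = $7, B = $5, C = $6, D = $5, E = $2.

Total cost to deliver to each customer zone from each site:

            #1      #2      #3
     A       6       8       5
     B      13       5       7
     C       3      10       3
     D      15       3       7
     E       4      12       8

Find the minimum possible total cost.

For any fixed open set, each customer zone goes to its cheapest open site; total = fixed + service.
{C, D}: #1→C 3, #2→D 3, #3→C 3. Service 9; fixed 11; total 20.
{D, E}: service 14 + fixed 7 = 21
{B, C}: service 11 + fixed 11 = 22
{A, B, C, D, E}: #1→C 3, #2→D 3, #3→C 3. Service 9; fixed 25; total 34.
No other subset beats 20.

Minimum total cost: 20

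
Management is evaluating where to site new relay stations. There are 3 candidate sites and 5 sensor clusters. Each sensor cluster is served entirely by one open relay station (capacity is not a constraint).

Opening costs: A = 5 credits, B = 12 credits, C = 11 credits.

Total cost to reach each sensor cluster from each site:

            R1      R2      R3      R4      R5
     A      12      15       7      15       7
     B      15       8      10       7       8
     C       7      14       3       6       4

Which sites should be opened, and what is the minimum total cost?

Open C only; minimum total cost 45.

For any fixed open set, each sensor cluster goes to its cheapest open site; total = fixed + service.
{C}: R1→C 7, R2→C 14, R3→C 3, R4→C 6, R5→C 4. Service 34; fixed 11; total 45.
{A, C}: service 34 + fixed 16 = 50
{B, C}: service 28 + fixed 23 = 51
{A, B, C}: service 28 + fixed 28 = 56
No other subset beats 45.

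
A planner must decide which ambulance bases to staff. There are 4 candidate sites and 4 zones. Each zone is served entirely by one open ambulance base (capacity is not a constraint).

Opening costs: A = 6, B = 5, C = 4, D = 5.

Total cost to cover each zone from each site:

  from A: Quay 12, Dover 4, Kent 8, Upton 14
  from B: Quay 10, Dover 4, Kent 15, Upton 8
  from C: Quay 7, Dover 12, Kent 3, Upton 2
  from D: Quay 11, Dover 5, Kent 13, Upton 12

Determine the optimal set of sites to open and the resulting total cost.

Open B and C; minimum total cost 25.

For any fixed open set, each zone goes to its cheapest open site; total = fixed + service.
{B, C}: Quay→C 7, Dover→B 4, Kent→C 3, Upton→C 2. Service 16; fixed 9; total 25.
{A, C}: service 16 + fixed 10 = 26
{C, D}: Quay→C 7, Dover→D 5, Kent→C 3, Upton→C 2. Service 17; fixed 9; total 26.
{A, B, C, D}: Quay→C 7, Dover→A 4, Kent→C 3, Upton→C 2. Service 16; fixed 20; total 36.
(All 15 nonempty subsets were checked; B and C is lowest.)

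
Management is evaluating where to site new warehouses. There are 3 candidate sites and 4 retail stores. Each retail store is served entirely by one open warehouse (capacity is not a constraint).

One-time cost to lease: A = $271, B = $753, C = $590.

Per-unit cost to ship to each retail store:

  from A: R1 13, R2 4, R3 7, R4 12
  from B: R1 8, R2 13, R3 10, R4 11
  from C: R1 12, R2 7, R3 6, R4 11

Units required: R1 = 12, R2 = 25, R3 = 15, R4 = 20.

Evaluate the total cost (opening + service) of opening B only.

Total cost: 1544

Each retail store is assigned to its cheapest site among the open ones.
{B}: R1→B 8·12=96, R2→B 13·25=325, R3→B 10·15=150, R4→B 11·20=220. Service 791; fixed 753; total 1544.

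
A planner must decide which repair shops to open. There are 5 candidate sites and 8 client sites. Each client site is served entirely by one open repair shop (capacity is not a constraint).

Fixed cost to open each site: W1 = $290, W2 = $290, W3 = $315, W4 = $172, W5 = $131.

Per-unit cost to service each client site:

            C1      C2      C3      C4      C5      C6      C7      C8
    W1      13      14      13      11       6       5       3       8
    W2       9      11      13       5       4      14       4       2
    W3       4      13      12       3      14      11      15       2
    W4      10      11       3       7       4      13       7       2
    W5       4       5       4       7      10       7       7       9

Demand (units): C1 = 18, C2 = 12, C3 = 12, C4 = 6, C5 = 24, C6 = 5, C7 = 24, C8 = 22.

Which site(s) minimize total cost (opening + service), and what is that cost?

Open W4 and W5; minimum total cost 856.

For any fixed open set, each client site goes to its cheapest open site; total = fixed + service.
{W4, W5}: C1→W5 4·18=72, C2→W5 5·12=60, C3→W4 3·12=36, C4→W4 7·6=42, C5→W4 4·24=96, C6→W5 7·5=35, C7→W4 7·24=168, C8→W4 2·22=44. Service 553; fixed 303; total 856.
{W2, W5}: C1→W5 4·18=72, C2→W5 5·12=60, C3→W5 4·12=48, C4→W2 5·6=30, C5→W2 4·24=96, C6→W5 7·5=35, C7→W2 4·24=96, C8→W2 2·22=44. Service 481; fixed 421; total 902.
{W4}: C1→W4 10·18=180, C2→W4 11·12=132, C3→W4 3·12=36, C4→W4 7·6=42, C5→W4 4·24=96, C6→W4 13·5=65, C7→W4 7·24=168, C8→W4 2·22=44. Service 763; fixed 172; total 935.
{W1, W2, W3, W4, W5}: C1→W3 4·18=72, C2→W5 5·12=60, C3→W4 3·12=36, C4→W3 3·6=18, C5→W2 4·24=96, C6→W1 5·5=25, C7→W1 3·24=72, C8→W2 2·22=44. Service 423; fixed 1198; total 1621.
No other subset beats 856.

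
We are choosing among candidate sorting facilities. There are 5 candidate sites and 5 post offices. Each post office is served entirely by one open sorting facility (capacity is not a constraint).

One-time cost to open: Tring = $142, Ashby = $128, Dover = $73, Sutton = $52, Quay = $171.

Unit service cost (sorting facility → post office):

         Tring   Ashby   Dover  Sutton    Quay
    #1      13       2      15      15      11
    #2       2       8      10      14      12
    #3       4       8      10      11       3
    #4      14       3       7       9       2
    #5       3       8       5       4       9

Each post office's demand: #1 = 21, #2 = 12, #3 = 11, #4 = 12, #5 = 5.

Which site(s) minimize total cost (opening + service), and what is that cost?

For any fixed open set, each post office goes to its cheapest open site; total = fixed + service.
{Ashby}: #1→Ashby 2·21=42, #2→Ashby 8·12=96, #3→Ashby 8·11=88, #4→Ashby 3·12=36, #5→Ashby 8·5=40. Service 302; fixed 128; total 430.
{Tring, Ashby}: service 161 + fixed 270 = 431
{Ashby, Sutton}: service 282 + fixed 180 = 462
{Tring, Ashby, Dover, Sutton, Quay}: #1→Ashby 2·21=42, #2→Tring 2·12=24, #3→Quay 3·11=33, #4→Quay 2·12=24, #5→Tring 3·5=15. Service 138; fixed 566; total 704.
No other subset beats 430.

Open Ashby only; minimum total cost 430.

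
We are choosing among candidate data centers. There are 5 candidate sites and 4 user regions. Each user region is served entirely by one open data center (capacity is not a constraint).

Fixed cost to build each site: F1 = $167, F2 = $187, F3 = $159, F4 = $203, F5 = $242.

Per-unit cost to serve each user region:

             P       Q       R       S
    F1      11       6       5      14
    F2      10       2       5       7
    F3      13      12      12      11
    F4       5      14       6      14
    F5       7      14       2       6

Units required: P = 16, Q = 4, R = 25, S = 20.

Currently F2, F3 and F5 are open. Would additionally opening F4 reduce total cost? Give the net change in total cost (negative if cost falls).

Current service cost with {F2, F3, F5}: 290.
Adding F4: each user region re-picks its cheapest; new service cost 258, saving 32.
Extra fixed cost: 203. Net change = 203 − 32 = 171.
(Totals: 878 → 1049.)

No — net change +171 (cost rises by 171).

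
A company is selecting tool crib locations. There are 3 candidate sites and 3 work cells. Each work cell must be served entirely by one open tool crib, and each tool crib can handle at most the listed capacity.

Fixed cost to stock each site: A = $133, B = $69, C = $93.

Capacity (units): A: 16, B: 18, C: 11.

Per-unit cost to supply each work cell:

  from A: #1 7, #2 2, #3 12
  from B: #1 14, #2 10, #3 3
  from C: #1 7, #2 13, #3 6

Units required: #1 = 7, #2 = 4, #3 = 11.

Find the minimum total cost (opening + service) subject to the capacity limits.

Open {B, C}: #1→C 7·7=49, #2→B 10·4=40, #3→B 3·11=33.
Loads: B carries 15/18, C carries 7/11. Service 122; fixed 162; total 284.
Next best feasible plan costs 292.

Minimum total cost: 284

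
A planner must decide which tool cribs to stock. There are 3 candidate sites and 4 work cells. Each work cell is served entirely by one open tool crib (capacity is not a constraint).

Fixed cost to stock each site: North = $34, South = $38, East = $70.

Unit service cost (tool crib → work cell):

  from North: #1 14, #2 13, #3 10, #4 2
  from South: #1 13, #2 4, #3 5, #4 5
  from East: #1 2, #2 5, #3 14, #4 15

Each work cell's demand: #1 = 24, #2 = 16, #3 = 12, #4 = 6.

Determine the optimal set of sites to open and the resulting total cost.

For any fixed open set, each work cell goes to its cheapest open site; total = fixed + service.
{South, East}: #1→East 2·24=48, #2→South 4·16=64, #3→South 5·12=60, #4→South 5·6=30. Service 202; fixed 108; total 310.
{North, South, East}: service 184 + fixed 142 = 326
{North, East}: service 260 + fixed 104 = 364
{North}: #1→North 14·24=336, #2→North 13·16=208, #3→North 10·12=120, #4→North 2·6=12. Service 676; fixed 34; total 710.
No other subset beats 310.

Open South and East; minimum total cost 310.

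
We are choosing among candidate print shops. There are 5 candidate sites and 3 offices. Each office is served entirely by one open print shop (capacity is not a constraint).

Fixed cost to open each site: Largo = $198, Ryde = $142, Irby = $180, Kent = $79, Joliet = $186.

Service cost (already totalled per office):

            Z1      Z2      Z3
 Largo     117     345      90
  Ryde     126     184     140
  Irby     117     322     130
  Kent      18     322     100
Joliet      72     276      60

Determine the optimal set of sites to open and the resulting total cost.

For any fixed open set, each office goes to its cheapest open site; total = fixed + service.
{Kent}: Z1→Kent 18, Z2→Kent 322, Z3→Kent 100. Service 440; fixed 79; total 519.
{Ryde, Kent}: service 302 + fixed 221 = 523
{Ryde}: service 450 + fixed 142 = 592
{Largo, Ryde, Irby, Kent, Joliet}: service 262 + fixed 785 = 1047
No other subset beats 519.

Open Kent only; minimum total cost 519.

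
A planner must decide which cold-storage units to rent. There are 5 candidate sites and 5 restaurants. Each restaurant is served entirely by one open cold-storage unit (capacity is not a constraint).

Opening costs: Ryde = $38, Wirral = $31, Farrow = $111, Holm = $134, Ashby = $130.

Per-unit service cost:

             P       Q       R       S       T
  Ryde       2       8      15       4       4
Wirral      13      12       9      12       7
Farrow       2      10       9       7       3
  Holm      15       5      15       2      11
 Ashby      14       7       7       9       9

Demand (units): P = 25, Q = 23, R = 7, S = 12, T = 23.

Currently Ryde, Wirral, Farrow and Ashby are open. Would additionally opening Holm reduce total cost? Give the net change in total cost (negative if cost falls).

Current service cost with {Ryde, Wirral, Farrow, Ashby}: 377.
Adding Holm: each restaurant re-picks its cheapest; new service cost 307, saving 70.
Extra fixed cost: 134. Net change = 134 − 70 = 64.
(Totals: 687 → 751.)

No — net change +64 (cost rises by 64).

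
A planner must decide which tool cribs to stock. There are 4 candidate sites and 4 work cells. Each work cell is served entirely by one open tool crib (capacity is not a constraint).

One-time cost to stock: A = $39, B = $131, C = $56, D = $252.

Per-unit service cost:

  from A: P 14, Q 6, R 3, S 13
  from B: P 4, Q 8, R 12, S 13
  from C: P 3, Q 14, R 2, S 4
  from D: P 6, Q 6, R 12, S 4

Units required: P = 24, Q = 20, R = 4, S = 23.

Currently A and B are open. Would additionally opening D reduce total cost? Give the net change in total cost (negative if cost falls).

No — net change +45 (cost rises by 45).

Current service cost with {A, B}: 527.
Adding D: each work cell re-picks its cheapest; new service cost 320, saving 207.
Extra fixed cost: 252. Net change = 252 − 207 = 45.
(Totals: 697 → 742.)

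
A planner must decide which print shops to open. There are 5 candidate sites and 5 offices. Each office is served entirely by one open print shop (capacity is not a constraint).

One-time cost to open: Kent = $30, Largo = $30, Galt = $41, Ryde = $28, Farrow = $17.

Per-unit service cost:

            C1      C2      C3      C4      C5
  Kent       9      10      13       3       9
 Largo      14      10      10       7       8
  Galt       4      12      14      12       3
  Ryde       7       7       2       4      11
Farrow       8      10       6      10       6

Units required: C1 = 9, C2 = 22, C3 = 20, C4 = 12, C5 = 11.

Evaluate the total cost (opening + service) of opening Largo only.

Total cost: 748

Each office is assigned to its cheapest site among the open ones.
{Largo}: C1→Largo 14·9=126, C2→Largo 10·22=220, C3→Largo 10·20=200, C4→Largo 7·12=84, C5→Largo 8·11=88. Service 718; fixed 30; total 748.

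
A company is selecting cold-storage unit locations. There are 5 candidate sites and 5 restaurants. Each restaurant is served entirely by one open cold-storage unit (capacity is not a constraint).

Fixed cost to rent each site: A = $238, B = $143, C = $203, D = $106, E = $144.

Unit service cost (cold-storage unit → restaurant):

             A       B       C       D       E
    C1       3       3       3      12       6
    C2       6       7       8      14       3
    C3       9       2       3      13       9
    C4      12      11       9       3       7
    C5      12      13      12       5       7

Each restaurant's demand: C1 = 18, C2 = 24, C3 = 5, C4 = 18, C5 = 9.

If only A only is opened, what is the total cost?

Total cost: 805

Each restaurant is assigned to its cheapest site among the open ones.
{A}: C1→A 3·18=54, C2→A 6·24=144, C3→A 9·5=45, C4→A 12·18=216, C5→A 12·9=108. Service 567; fixed 238; total 805.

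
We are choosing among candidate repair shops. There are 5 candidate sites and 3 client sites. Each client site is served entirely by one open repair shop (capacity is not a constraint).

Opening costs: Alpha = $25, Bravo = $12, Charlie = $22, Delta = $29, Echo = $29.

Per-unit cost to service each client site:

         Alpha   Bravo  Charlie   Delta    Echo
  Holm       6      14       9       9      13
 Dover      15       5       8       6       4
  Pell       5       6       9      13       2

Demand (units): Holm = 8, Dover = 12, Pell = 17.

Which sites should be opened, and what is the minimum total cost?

For any fixed open set, each client site goes to its cheapest open site; total = fixed + service.
{Alpha, Echo}: Holm→Alpha 6·8=48, Dover→Echo 4·12=48, Pell→Echo 2·17=34. Service 130; fixed 54; total 184.
{Alpha, Bravo, Echo}: service 130 + fixed 66 = 196
{Charlie, Echo}: service 154 + fixed 51 = 205
{Alpha, Bravo, Charlie, Delta, Echo}: Holm→Alpha 6·8=48, Dover→Echo 4·12=48, Pell→Echo 2·17=34. Service 130; fixed 117; total 247.
No other subset beats 184.

Open Alpha and Echo; minimum total cost 184.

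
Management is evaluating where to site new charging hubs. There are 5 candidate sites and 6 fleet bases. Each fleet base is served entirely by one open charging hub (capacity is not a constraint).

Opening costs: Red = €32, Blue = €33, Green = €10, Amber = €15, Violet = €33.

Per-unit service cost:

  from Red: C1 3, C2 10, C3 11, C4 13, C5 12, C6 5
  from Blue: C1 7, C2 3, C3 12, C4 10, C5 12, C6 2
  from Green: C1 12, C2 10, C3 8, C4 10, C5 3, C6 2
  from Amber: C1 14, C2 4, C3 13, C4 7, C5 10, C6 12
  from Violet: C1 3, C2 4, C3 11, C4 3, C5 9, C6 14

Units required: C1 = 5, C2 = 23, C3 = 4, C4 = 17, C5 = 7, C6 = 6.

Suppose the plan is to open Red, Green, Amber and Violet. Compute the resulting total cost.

Each fleet base is assigned to its cheapest site among the open ones.
{Red, Green, Amber, Violet}: C1→Red 3·5=15, C2→Amber 4·23=92, C3→Green 8·4=32, C4→Violet 3·17=51, C5→Green 3·7=21, C6→Green 2·6=12. Service 223; fixed 90; total 313.

Total cost: 313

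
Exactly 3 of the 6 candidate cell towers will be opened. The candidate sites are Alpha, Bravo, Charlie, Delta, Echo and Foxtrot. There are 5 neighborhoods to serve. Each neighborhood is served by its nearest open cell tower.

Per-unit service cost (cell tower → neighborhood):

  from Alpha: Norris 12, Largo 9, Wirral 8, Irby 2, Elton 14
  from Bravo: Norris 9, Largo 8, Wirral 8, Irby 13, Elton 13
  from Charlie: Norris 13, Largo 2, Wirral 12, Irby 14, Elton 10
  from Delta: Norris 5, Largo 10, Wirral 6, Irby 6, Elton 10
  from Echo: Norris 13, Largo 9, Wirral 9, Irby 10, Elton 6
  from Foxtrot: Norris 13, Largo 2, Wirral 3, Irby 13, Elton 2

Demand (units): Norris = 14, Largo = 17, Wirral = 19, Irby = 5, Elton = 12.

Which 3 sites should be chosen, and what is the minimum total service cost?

Choose Alpha, Delta and Foxtrot; total service cost 195.

With exactly 3 open, each neighborhood uses its cheapest among the chosen.
{Alpha, Delta, Foxtrot}: Norris→Delta 5·14=70, Largo→Foxtrot 2·17=34, Wirral→Foxtrot 3·19=57, Irby→Alpha 2·5=10, Elton→Foxtrot 2·12=24. Service cost 195.
{Bravo, Delta, Foxtrot}: service cost 215
{Charlie, Delta, Foxtrot}: service cost 215
Among all 20 size-3 choices, {Alpha, Delta, Foxtrot} is lowest.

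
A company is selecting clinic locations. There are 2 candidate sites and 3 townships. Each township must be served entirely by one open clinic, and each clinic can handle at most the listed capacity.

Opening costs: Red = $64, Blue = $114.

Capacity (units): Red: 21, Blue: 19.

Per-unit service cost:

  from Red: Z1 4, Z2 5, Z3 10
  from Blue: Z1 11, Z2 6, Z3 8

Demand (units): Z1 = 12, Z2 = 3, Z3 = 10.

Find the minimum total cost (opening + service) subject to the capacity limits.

Minimum total cost: 321

Open {Red, Blue}: Z1→Red 4·12=48, Z2→Red 5·3=15, Z3→Blue 8·10=80.
Loads: Red carries 15/21, Blue carries 10/19. Service 143; fixed 178; total 321.
Next best feasible plan costs 324.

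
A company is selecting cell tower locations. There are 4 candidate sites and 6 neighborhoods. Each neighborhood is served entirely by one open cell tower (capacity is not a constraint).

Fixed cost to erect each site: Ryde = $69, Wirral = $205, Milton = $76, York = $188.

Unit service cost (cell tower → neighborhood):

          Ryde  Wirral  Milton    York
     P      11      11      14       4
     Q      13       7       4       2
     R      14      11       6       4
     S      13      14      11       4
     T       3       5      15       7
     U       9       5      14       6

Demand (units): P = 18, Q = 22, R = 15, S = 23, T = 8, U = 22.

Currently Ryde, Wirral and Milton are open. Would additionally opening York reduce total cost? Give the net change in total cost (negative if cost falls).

Current service cost with {Ryde, Wirral, Milton}: 763.
Adding York: each neighborhood re-picks its cheapest; new service cost 402, saving 361.
Extra fixed cost: 188. Net change = 188 − 361 = -173.
(Totals: 1113 → 940.)

Yes — net change −173 (cost falls by 173).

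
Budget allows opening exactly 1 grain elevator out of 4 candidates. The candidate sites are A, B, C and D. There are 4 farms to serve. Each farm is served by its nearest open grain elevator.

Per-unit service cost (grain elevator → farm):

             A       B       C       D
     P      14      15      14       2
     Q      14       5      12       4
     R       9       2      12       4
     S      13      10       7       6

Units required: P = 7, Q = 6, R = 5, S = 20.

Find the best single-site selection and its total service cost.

With exactly 1 open, each farm uses its cheapest among the chosen.
{D}: P→D 2·7=14, Q→D 4·6=24, R→D 4·5=20, S→D 6·20=120. Service cost 178.
{B}: service cost 345
{C}: service cost 370
Among all 4 size-1 choices, {D} is lowest.

Choose D only; total service cost 178.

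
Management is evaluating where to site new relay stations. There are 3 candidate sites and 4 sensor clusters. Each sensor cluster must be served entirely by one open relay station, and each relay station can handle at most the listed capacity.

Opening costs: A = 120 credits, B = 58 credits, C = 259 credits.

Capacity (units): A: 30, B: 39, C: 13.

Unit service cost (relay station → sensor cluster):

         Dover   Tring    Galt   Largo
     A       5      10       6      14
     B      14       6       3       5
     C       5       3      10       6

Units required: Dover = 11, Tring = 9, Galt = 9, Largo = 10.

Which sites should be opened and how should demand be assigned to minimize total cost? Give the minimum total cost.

Open {B}: Dover→B 14·11=154, Tring→B 6·9=54, Galt→B 3·9=27, Largo→B 5·10=50.
Loads: B carries 39/39. Service 285; fixed 58; total 343.
Next best feasible plan costs 364.

Minimum total cost: 343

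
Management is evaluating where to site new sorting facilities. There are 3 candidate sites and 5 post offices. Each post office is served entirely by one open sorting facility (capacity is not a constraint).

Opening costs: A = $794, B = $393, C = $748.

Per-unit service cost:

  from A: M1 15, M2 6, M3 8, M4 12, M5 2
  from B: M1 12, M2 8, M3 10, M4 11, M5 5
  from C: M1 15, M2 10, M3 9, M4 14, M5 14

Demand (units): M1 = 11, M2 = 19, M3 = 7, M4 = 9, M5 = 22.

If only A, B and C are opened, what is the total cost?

Each post office is assigned to its cheapest site among the open ones.
{A, B, C}: M1→B 12·11=132, M2→A 6·19=114, M3→A 8·7=56, M4→B 11·9=99, M5→A 2·22=44. Service 445; fixed 1935; total 2380.

Total cost: 2380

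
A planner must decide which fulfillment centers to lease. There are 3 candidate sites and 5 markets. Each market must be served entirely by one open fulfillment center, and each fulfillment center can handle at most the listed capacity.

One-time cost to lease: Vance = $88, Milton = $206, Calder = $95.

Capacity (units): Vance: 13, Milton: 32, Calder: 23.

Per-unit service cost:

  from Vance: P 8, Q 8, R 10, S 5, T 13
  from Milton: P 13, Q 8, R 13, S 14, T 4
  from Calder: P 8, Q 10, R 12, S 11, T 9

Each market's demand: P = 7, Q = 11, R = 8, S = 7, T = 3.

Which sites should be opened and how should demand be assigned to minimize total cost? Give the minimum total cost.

Open {Vance, Milton}: P→Milton 13·7=91, Q→Milton 8·11=88, R→Milton 13·8=104, S→Vance 5·7=35, T→Milton 4·3=12.
Loads: Vance carries 7/13, Milton carries 29/32. Service 330; fixed 294; total 624.
Next best feasible plan costs 630.

Minimum total cost: 624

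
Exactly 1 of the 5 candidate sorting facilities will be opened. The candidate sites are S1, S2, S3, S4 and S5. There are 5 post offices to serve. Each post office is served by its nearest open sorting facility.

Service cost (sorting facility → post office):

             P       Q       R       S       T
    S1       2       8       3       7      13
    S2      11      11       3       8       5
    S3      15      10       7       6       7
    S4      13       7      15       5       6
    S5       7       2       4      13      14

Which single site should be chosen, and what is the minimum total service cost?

Choose S1 only; total service cost 33.

With exactly 1 open, each post office uses its cheapest among the chosen.
{S1}: P→S1 2, Q→S1 8, R→S1 3, S→S1 7, T→S1 13. Service cost 33.
{S2}: service cost 38
{S5}: service cost 40
Among all 5 size-1 choices, {S1} is lowest.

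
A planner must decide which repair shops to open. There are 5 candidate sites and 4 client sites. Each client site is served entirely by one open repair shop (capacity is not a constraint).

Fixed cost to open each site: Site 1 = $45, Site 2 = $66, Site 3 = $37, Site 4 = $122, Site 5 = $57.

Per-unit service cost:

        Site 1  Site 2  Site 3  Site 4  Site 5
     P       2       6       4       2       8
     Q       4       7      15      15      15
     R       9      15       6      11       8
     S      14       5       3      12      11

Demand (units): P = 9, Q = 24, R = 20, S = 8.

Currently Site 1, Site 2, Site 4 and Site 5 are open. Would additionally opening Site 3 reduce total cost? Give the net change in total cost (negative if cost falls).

Current service cost with {Site 1, Site 2, Site 4, Site 5}: 314.
Adding Site 3: each client site re-picks its cheapest; new service cost 258, saving 56.
Extra fixed cost: 37. Net change = 37 − 56 = -19.
(Totals: 604 → 585.)

Yes — net change −19 (cost falls by 19).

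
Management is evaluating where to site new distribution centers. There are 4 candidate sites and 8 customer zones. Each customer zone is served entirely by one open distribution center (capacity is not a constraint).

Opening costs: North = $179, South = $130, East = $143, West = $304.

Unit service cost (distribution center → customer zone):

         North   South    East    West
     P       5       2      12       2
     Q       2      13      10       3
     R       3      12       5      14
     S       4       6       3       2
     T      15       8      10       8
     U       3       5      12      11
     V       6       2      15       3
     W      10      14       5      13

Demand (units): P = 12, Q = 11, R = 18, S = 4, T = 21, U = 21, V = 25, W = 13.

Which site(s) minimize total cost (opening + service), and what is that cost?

For any fixed open set, each customer zone goes to its cheapest open site; total = fixed + service.
{North, South}: P→South 2·12=24, Q→North 2·11=22, R→North 3·18=54, S→North 4·4=16, T→South 8·21=168, U→North 3·21=63, V→South 2·25=50, W→North 10·13=130. Service 527; fixed 309; total 836.
{South, East}: service 624 + fixed 273 = 897
{North, South, East}: service 458 + fixed 452 = 910
{North, South, East, West}: P→South 2·12=24, Q→North 2·11=22, R→North 3·18=54, S→West 2·4=8, T→South 8·21=168, U→North 3·21=63, V→South 2·25=50, W→East 5·13=65. Service 454; fixed 756; total 1210.
(All 15 nonempty subsets were checked; North and South is lowest.)

Open North and South; minimum total cost 836.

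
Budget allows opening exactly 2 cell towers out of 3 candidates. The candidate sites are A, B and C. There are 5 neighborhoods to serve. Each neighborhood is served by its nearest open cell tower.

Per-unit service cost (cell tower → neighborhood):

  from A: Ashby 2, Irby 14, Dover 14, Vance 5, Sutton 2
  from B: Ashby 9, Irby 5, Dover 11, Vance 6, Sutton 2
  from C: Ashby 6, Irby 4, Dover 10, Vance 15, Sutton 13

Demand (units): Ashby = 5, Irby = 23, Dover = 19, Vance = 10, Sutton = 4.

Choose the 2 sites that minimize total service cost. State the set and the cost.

Choose A and C; total service cost 350.

With exactly 2 open, each neighborhood uses its cheapest among the chosen.
{A, C}: Ashby→A 2·5=10, Irby→C 4·23=92, Dover→C 10·19=190, Vance→A 5·10=50, Sutton→A 2·4=8. Service cost 350.
{B, C}: service cost 380
{A, B}: service cost 392
Among all 3 size-2 choices, {A, C} is lowest.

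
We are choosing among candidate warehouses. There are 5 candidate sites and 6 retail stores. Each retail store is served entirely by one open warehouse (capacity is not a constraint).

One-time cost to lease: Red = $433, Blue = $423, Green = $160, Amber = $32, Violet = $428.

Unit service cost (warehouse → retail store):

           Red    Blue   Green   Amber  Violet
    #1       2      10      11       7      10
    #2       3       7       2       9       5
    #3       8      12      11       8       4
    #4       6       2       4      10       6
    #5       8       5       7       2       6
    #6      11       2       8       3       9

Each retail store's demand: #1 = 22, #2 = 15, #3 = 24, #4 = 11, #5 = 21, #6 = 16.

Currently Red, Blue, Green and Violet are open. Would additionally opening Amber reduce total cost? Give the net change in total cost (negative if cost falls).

Yes — net change −31 (cost falls by 31).

Current service cost with {Red, Blue, Green, Violet}: 329.
Adding Amber: each retail store re-picks its cheapest; new service cost 266, saving 63.
Extra fixed cost: 32. Net change = 32 − 63 = -31.
(Totals: 1773 → 1742.)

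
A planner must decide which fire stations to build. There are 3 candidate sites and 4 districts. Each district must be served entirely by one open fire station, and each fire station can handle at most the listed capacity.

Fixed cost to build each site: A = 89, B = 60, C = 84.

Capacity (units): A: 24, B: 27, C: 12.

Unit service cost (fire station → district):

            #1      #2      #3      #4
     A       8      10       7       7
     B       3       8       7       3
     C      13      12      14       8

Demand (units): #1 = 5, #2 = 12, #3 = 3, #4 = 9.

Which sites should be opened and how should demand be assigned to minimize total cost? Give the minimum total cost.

Minimum total cost: 308

Open {A, B}: #1→B 3·5=15, #2→B 8·12=96, #3→A 7·3=21, #4→B 3·9=27.
Loads: A carries 3/24, B carries 26/27. Service 159; fixed 149; total 308.
Next best feasible plan costs 324.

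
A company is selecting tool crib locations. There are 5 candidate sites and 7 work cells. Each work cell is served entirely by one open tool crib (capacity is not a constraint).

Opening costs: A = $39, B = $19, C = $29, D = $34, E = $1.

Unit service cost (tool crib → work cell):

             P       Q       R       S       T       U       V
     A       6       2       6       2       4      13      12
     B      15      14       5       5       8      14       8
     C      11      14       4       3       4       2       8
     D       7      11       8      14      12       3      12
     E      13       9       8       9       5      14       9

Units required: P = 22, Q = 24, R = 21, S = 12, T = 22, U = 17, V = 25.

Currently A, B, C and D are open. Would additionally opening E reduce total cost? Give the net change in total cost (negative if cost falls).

No — net change +1 (cost rises by 1).

Current service cost with {A, B, C, D}: 610.
Adding E: each work cell re-picks its cheapest; new service cost 610, saving 0.
Extra fixed cost: 1. Net change = 1 − 0 = 1.
(Totals: 731 → 732.)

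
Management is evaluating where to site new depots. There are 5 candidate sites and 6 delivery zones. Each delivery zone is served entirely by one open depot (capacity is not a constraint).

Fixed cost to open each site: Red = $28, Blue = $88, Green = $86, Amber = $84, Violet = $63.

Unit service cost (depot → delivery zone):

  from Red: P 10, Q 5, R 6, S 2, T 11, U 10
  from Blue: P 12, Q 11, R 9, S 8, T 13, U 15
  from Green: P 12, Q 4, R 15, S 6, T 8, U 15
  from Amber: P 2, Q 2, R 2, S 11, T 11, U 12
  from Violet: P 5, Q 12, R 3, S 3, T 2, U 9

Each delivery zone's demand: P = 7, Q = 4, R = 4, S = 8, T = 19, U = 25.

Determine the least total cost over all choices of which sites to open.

For any fixed open set, each delivery zone goes to its cheapest open site; total = fixed + service.
{Red, Violet}: P→Violet 5·7=35, Q→Red 5·4=20, R→Violet 3·4=12, S→Red 2·8=16, T→Violet 2·19=38, U→Violet 9·25=225. Service 346; fixed 91; total 437.
{Violet}: P→Violet 5·7=35, Q→Violet 12·4=48, R→Violet 3·4=12, S→Violet 3·8=24, T→Violet 2·19=38, U→Violet 9·25=225. Service 382; fixed 63; total 445.
{Amber, Violet}: service 317 + fixed 147 = 464
{Red, Blue, Green, Amber, Violet}: service 309 + fixed 349 = 658
No other subset beats 437.

Minimum total cost: 437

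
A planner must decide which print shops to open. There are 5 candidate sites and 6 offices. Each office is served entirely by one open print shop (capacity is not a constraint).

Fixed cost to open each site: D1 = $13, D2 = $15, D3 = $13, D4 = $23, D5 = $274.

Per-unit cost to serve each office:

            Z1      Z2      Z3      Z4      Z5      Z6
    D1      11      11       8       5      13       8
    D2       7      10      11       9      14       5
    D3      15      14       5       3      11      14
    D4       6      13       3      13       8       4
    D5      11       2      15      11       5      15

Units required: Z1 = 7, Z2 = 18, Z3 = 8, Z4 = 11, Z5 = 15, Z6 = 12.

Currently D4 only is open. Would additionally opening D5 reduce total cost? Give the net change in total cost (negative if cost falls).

Current service cost with {D4}: 611.
Adding D5: each office re-picks its cheapest; new service cost 346, saving 265.
Extra fixed cost: 274. Net change = 274 − 265 = 9.
(Totals: 634 → 643.)

No — net change +9 (cost rises by 9).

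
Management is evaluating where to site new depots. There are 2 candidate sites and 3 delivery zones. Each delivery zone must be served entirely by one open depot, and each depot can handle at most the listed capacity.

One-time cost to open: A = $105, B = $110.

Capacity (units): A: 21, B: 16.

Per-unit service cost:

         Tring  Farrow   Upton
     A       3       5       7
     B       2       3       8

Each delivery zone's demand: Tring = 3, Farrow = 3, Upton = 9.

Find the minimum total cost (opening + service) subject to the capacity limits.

Open {A}: Tring→A 3·3=9, Farrow→A 5·3=15, Upton→A 7·9=63.
Loads: A carries 15/21. Service 87; fixed 105; total 192.
Next best feasible plan costs 197.

Minimum total cost: 192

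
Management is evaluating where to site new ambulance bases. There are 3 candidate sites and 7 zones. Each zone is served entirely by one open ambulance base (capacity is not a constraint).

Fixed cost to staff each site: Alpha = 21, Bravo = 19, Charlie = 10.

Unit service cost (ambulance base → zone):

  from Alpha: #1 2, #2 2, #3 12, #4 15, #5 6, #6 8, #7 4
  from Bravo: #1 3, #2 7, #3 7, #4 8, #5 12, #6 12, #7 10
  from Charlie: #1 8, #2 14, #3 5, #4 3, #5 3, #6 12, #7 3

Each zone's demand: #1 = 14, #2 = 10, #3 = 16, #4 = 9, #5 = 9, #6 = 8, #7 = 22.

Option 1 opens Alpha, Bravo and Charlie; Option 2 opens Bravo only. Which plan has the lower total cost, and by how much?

Option 1 is cheaper by 377.

Option 1: {Alpha, Bravo, Charlie}: #1→Alpha 2·14=28, #2→Alpha 2·10=20, #3→Charlie 5·16=80, #4→Charlie 3·9=27, #5→Charlie 3·9=27, #6→Alpha 8·8=64, #7→Charlie 3·22=66. Service 312; fixed 50; total 362.
Option 2: {Bravo}: #1→Bravo 3·14=42, #2→Bravo 7·10=70, #3→Bravo 7·16=112, #4→Bravo 8·9=72, #5→Bravo 12·9=108, #6→Bravo 12·8=96, #7→Bravo 10·22=220. Service 720; fixed 19; total 739.
Difference: |362 − 739| = 377.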